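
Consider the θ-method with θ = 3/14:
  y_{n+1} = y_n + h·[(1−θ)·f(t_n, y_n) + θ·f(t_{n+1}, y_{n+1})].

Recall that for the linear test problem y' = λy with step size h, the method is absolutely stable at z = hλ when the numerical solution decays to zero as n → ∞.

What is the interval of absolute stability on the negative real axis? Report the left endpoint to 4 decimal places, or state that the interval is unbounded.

Test eqn y'=λy, z=hλ:
  y_{n+1} = y_n + z·[11/14·y_n + 3/14·y_{n+1}] ⇒ (1 − 3/14z)y_{n+1} = (1 + 11/14z)y_n
  ⇒ R(z) = (1 + 11/14z)/(1 − 3/14z).

Boundary: |R(x)|=1, x<0.
x=-1.42: |R|=0.0887
R=−1: 1+11/14x = −1+3/14x ⇒ -4/7x=2 ⇒ x=2/(-4/7)=-3.5000
Confirm numerically:
  x=-3.213: |R|=0.90287 <1
  x=-2.663: |R|=0.69548 <1
  x=-1.826: |R|=0.31246 <1
  x=-3.863: |R|=1.11349 >1
  x=-3.822: |R|=1.10115 >1
Stable set (-3.5000, 0).

(-3.5000, 0).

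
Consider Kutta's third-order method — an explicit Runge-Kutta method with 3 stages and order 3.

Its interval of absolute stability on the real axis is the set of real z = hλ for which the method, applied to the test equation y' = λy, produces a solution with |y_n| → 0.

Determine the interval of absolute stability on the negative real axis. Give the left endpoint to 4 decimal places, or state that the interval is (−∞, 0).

Test eqn y'=λy, z=hλ:
  order 3, 3-stage ⇒ R(z)=1+z+z^2/2+z^3/6
  (e.g. R(-1.33)=0.16234, |R|=0.16234)

Solve |R(x)|<1 on ℝ⁻.
x=-1.33: |R|=0.1623
|R(-2.9)|=1.7598 |R(-2.85)|=1.6469 |R(-1.16)|=0.2527
Bisect:
  x_lo=-3.0696 |R|=2.1789  x_hi=-0.2449 |R|=0.7827
  mid=-1.65724 |R|=0.04260 →hi
  mid=-2.36342 |R|=0.77079 →hi
  mid=-2.71652 |R|=1.36786 →lo
  mid=-2.53997 |R|=1.04533 →lo
  mid=-2.45170 |R|=0.90240 →hi
  mid=-2.49583 |R|=0.97241 →hi
  mid=-2.51790 |R|=1.00850 →lo
  mid=-2.50687 |R|=0.99036 →hi
  mid=-2.51238 |R|=0.99941 →hi
  ...
  [-2.51290,-2.51273] ⇒ x*=-2.5127
Interval (-2.5127, 0).

(-2.5127, 0).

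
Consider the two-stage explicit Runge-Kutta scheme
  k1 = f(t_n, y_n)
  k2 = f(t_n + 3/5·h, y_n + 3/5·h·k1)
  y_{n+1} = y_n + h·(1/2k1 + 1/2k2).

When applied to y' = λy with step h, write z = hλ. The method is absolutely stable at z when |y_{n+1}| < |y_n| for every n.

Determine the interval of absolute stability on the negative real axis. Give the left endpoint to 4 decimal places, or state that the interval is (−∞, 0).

Test eqn y'=λy, z=hλ:
  k1=λy_n ⇒ h·k1=z·y_n;  k2=λ(1+3/5z)y_n ⇒ h·k2=z(1+3/5z)y_n
  y_{n+1}/y_n = 1 + 1/2z + 1/2z(1+3/5z) = 1 + z + 3/10z²
  Hence R(z) = 1 + z + 3/10z².

Need |R(x)|<1, x<0.
x=-0.57: |R|=0.5275
R=1: x+3/10x²=0 ⇒ x=−10/3=-3.3333; min R=1−1/(4·3/10)=0.1667>−1
Confirm numerically:
  x=-3.224: |R|=0.89425 <1
  x=-2.975: |R|=0.68019 <1
  x=-2.395: |R|=0.32581 <1
  x=-2.246: |R|=0.26735 <1
  x=-3.797: |R|=1.52816 >1
  x=-3.365: |R|=1.03197 >1
Interval (-3.3333, 0).

(-3.3333, 0).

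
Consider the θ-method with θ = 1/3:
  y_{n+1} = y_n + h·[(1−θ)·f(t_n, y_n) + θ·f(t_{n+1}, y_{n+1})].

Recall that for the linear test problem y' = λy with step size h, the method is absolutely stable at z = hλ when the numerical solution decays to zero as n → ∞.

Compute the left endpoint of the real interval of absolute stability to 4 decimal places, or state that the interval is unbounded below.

left endpoint -6.0000.

Test eqn y'=λy, z=hλ:
  y_{n+1} = y_n + z·[2/3·y_n + 1/3·y_{n+1}] ⇒ (1 − 1/3z)y_{n+1} = (1 + 2/3z)y_n
  ⇒ R(z) = (1 + 2/3z)/(1 − 1/3z).

Need |R(x)|<1, x<0.
x=-0.47: |R|=0.5937
R=−1: 1+2/3x = −1+1/3x ⇒ -1/3x=2 ⇒ x=2/(-1/3)=-6.0000
Confirm numerically:
  x=-5.776: |R|=0.97448 <1
  x=-5.400: |R|=0.92857 <1
  x=-5.080: |R|=0.88614 <1
  x=-2.766: |R|=0.43913 <1
  x=-6.467: |R|=1.04933 >1
  x=-6.230: |R|=1.02492 >1
So |R|<1 on (-6.0000, 0).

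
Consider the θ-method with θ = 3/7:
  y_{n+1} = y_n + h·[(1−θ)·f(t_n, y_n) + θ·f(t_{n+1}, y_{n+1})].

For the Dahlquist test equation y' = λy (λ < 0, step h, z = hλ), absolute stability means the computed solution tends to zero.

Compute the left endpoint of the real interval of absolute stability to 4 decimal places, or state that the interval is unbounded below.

left endpoint -14.0000.

Set f=λy, z=hλ:
  y_{n+1} = y_n + z·[4/7·y_n + 3/7·y_{n+1}] ⇒ (1 − 3/7z)y_{n+1} = (1 + 4/7z)y_n
  R(z) = (1 + 4/7z)/(1 − 3/7z).

Need |R(x)|<1, x<0.
x=-0.83: |R|=0.3878
R=−1: 1+4/7x = −1+3/7x ⇒ -1/7x=2 ⇒ x=2/(-1/7)=-14.0000
Confirm numerically:
  x=-13.846: |R|=0.99683 <1
  x=-8.122: |R|=0.81260 <1
  x=-7.343: |R|=0.77068 <1
  x=-6.351: |R|=0.70641 <1
  x=-14.378: |R|=1.00754 >1
  x=-14.356: |R|=1.00711 >1
Interval (-14.0000, 0).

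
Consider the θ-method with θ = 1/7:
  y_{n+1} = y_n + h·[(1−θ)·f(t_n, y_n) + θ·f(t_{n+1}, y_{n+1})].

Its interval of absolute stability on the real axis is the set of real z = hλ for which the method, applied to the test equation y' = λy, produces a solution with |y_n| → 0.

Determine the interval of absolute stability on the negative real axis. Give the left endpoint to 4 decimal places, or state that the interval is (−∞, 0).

Set f=λy, z=hλ:
  y_{n+1} = y_n + z·[6/7·y_n + 1/7·y_{n+1}] ⇒ (1 − 1/7z)y_{n+1} = (1 + 6/7z)y_n
  R(z) = (1 + 6/7z)/(1 − 1/7z).

Boundary: |R(x)|=1, x<0.
x=-0.86: |R|=0.2341
R=−1: 1+6/7x = −1+1/7x ⇒ -5/7x=2 ⇒ x=2/(-5/7)=-2.8000
Confirm numerically:
  x=-2.590: |R|=0.89051 <1
  x=-2.519: |R|=0.85240 <1
  x=-2.242: |R|=0.69812 <1
  x=-1.587: |R|=0.29370 <1
  x=-3.289: |R|=1.23763 >1
  x=-3.189: |R|=1.19089 >1
Interval (-2.8000, 0).

z∈(-2.8000,0).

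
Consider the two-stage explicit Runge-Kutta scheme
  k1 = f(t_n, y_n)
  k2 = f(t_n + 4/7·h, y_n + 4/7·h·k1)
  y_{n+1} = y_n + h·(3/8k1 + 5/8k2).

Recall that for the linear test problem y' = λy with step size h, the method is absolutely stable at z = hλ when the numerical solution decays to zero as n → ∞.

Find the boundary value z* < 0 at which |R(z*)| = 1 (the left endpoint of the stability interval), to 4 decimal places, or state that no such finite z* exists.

With y'=λy (z=hλ):
  k1=λy_n ⇒ h·k1=z·y_n;  k2=λ(1+4/7z)y_n ⇒ h·k2=z(1+4/7z)y_n
  y_{n+1}/y_n = 1 + 3/8z + 5/8z(1+4/7z) = 1 + z + 5/14z²
  ⇒ R(z) = 1 + z + 5/14z².

Boundary: |R(x)|=1, x<0.
x=-1.41: |R|=0.3000
R=1: x+5/14x²=0 ⇒ x=−14/5=-2.8000; min R=1−1/(4·5/14)=0.3000>−1
Confirm numerically:
  x=-2.352: |R|=0.62368 <1
  x=-1.931: |R|=0.40070 <1
  x=-1.762: |R|=0.34680 <1
  x=-1.391: |R|=0.30003 <1
  x=-3.373: |R|=1.69026 >1
  x=-3.280: |R|=1.56229 >1
Interval (-2.8000, 0).

z* = -2.8000.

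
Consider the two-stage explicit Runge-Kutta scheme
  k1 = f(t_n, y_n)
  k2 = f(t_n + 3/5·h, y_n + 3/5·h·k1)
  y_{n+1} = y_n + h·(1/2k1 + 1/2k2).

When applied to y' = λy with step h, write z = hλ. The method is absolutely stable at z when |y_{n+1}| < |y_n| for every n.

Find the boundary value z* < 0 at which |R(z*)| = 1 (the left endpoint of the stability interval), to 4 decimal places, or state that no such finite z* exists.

On y'=λy, z=hλ:
  k1=λy_n ⇒ h·k1=z·y_n;  k2=λ(1+3/5z)y_n ⇒ h·k2=z(1+3/5z)y_n
  y_{n+1}/y_n = 1 + 1/2z + 1/2z(1+3/5z) = 1 + z + 3/10z²
  R(z) = 1 + z + 3/10z².

Find x<0 with |R(x)|<1.
x=-0.98: |R|=0.3081
R=1: x+3/10x²=0 ⇒ x=−10/3=-3.3333; min R=1−1/(4·3/10)=0.1667>−1
Confirm numerically:
  x=-2.590: |R|=0.42243 <1
  x=-1.882: |R|=0.18058 <1
  x=-1.353: |R|=0.19618 <1
  x=-3.705: |R|=1.41311 >1
  x=-3.427: |R|=1.09630 >1
  x=-3.409: |R|=1.07738 >1
So |R|<1 on (-3.3333, 0).

z* = -3.3333.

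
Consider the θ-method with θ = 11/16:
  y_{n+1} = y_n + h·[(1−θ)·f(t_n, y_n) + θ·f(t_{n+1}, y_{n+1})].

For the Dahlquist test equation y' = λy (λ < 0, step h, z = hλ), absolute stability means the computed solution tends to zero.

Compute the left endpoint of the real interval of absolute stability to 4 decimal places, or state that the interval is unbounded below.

unbounded; (−∞, 0).

Set f=λy, z=hλ:
  y_{n+1} = y_n + z·[5/16·y_n + 11/16·y_{n+1}] ⇒ (1 − 11/16z)y_{n+1} = (1 + 5/16z)y_n
  Hence R(z) = (1 + 5/16z)/(1 − 11/16z).

Boundary: |R(x)|=1, x<0.
x=-1.37: |R|=0.2945
x=-2: |R|=0.1579
x=-10: |R|=0.2698
x=-100: |R|=0.4337
θ=11/16≥1/2 ⇒ |1+5/16x|<|1−11/16x| ∀x<0 ⇒ stable on all of ℝ⁻.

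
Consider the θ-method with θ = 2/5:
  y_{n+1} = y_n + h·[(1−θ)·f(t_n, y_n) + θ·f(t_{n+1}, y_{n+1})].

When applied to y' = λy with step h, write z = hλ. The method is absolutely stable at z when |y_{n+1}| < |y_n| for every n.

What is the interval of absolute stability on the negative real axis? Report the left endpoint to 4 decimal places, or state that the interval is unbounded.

z∈(-10.0000,0).

Test eqn y'=λy, z=hλ:
  y_{n+1} = y_n + z·[3/5·y_n + 2/5·y_{n+1}] ⇒ (1 − 2/5z)y_{n+1} = (1 + 3/5z)y_n
  so R(z) = (1 + 3/5z)/(1 − 2/5z).

Need |R(x)|<1, x<0.
x=-1.11: |R|=0.2313
R=−1: 1+3/5x = −1+2/5x ⇒ -1/5x=2 ⇒ x=2/(-1/5)=-10.0000
Confirm numerically:
  x=-8.013: |R|=0.90550 <1
  x=-7.537: |R|=0.87730 <1
  x=-4.563: |R|=0.61511 <1
  x=-4.054: |R|=0.54638 <1
  x=-10.581: |R|=1.02221 >1
  x=-10.570: |R|=1.02181 >1
Stable set (-10.0000, 0).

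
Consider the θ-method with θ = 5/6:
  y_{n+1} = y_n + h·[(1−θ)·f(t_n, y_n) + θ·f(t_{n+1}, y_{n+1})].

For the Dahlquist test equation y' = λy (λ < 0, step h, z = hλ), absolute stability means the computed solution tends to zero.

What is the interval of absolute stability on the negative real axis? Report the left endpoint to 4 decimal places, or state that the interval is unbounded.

With y'=λy (z=hλ):
  y_{n+1} = y_n + z·[1/6·y_n + 5/6·y_{n+1}] ⇒ (1 − 5/6z)y_{n+1} = (1 + 1/6z)y_n
  Hence R(z) = (1 + 1/6z)/(1 − 5/6z).

Need |R(x)|<1, x<0.
x=-0.48: |R|=0.6571
x=-2: |R|=0.2500
x=-10: |R|=0.0714
x=-100: |R|=0.1858
θ=5/6≥1/2 ⇒ |1+1/6x|<|1−5/6x| ∀x<0 ⇒ stable on all of ℝ⁻.

interval (−∞, 0).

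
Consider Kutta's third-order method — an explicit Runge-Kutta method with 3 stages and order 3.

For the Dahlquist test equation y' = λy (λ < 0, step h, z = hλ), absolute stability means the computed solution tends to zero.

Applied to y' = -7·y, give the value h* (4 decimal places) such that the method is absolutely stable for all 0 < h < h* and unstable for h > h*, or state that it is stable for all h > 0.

(-2.5127,0); λ=-7 ⇒ h* = 0.3590.

Test eqn y'=λy, z=hλ:
  order 3, 3-stage ⇒ R(z)=1+z+z^2/2+z^3/6
  (e.g. R(-0.86)=0.40379, |R|=0.40379)

Boundary: |R(x)|=1, x<0.
x=-0.86: |R|=0.4038
|R(-2.56)|=1.0794 |R(-1.61)|=0.0095 |R(-1.07)|=0.2983
Bisect:
  x_lo=-3.1204 |R|=2.3157  x_hi=-0.3313 |R|=0.7175
  mid=-1.72586 |R|=0.09333 →hi
  mid=-2.42311 |R|=0.85858 →hi
  mid=-2.77174 |R|=1.47948 →lo
  mid=-2.59743 |R|=1.14476 →lo
  mid=-2.51027 |R|=0.99594 →hi
  mid=-2.55385 |R|=1.06887 →lo
  mid=-2.53206 |R|=1.03204 →lo
  ...
  [-2.51282,-2.51265] ⇒ x*=-2.5127
So |R|<1 on (-2.5127, 0).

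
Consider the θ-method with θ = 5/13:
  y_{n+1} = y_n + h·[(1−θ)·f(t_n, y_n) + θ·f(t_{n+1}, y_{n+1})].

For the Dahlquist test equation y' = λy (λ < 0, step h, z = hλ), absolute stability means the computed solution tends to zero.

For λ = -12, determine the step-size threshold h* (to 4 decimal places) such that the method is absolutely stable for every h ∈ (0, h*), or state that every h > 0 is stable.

On y'=λy, z=hλ:
  y_{n+1} = y_n + z·[8/13·y_n + 5/13·y_{n+1}] ⇒ (1 − 5/13z)y_{n+1} = (1 + 8/13z)y_n
  R(z) = (1 + 8/13z)/(1 − 5/13z).

Boundary: |R(x)|=1, x<0.
x=-1.42: |R|=0.0816
R=−1: 1+8/13x = −1+5/13x ⇒ -3/13x=2 ⇒ x=2/(-3/13)=-8.6667
Confirm numerically:
  x=-8.568: |R|=0.99470 <1
  x=-8.055: |R|=0.96556 <1
  x=-4.728: |R|=0.67751 <1
  x=-4.102: |R|=0.59135 <1
  x=-9.131: |R|=1.02375 >1
  x=-9.023: |R|=1.01839 >1
  x=-8.725: |R|=1.00309 >1
So |R|<1 on (-8.6667, 0).

(-8.6667,0); λ=-12 ⇒ h* = (26/3)/12 = 0.7222.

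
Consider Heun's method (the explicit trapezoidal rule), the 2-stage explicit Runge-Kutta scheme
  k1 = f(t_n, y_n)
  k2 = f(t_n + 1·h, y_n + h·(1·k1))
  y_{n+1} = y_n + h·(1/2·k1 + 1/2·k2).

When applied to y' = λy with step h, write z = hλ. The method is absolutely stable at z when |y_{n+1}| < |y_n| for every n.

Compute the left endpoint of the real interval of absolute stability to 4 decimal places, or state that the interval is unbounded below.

z* = -2.0000.

On y'=λy, z=hλ:
  order 2, 2-stage ⇒ R(z)=1+z+z^2/2
  (e.g. R(-1.1)=0.50500, |R|=0.50500)

Boundary: |R(x)|=1, x<0.
x=-1.1: |R|=0.5050
|R(-2.03)|=1.0304 |R(-1.91)|=0.9140 |R(-0.75)|=0.5312
Bisect:
  x_lo=-2.6559 |R|=1.8710  x_hi=-0.1969 |R|=0.8225
  mid=-1.42640 |R|=0.59091 →hi
  mid=-2.04115 |R|=1.04199 →lo
  mid=-1.73377 |R|=0.76921 →hi
  mid=-1.88746 |R|=0.89379 →hi
  mid=-1.96430 |R|=0.96494 →hi
  mid=-2.00273 |R|=1.00273 →lo
  mid=-1.98351 |R|=0.98365 →hi
  mid=-1.99312 |R|=0.99314 →hi
  ...
  [-2.00002,-1.99987] ⇒ x*=-2.0000
So |R|<1 on (-2.0000, 0).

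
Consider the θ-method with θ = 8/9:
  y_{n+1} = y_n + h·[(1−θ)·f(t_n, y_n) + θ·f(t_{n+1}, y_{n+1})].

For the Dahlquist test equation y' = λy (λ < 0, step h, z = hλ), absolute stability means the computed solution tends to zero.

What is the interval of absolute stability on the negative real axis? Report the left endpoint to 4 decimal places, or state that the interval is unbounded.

unbounded; (−∞, 0).

On y'=λy, z=hλ:
  y_{n+1} = y_n + z·[1/9·y_n + 8/9·y_{n+1}] ⇒ (1 − 8/9z)y_{n+1} = (1 + 1/9z)y_n
  so R(z) = (1 + 1/9z)/(1 − 8/9z).

Boundary: |R(x)|=1, x<0.
x=-1.77: |R|=0.3122
x=-2: |R|=0.2800
x=-10: |R|=0.0112
x=-100: |R|=0.1125
θ=8/9≥1/2 ⇒ |1+1/9x|<|1−8/9x| ∀x<0 ⇒ unbounded interval.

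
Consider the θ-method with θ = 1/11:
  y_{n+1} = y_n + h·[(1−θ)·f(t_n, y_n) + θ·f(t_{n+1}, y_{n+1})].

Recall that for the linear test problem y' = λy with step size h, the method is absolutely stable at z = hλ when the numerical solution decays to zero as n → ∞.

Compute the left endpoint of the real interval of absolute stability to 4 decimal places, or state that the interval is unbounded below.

With y'=λy (z=hλ):
  y_{n+1} = y_n + z·[10/11·y_n + 1/11·y_{n+1}] ⇒ (1 − 1/11z)y_{n+1} = (1 + 10/11z)y_n
  ⇒ R(z) = (1 + 10/11z)/(1 − 1/11z).

Need |R(x)|<1, x<0.
x=-0.46: |R|=0.5585
R=−1: 1+10/11x = −1+1/11x ⇒ -9/11x=2 ⇒ x=2/(-9/11)=-2.4444
Confirm numerically:
  x=-1.709: |R|=0.47919 <1
  x=-1.484: |R|=0.30759 <1
  x=-1.406: |R|=0.24665 <1
  x=-1.319: |R|=0.17777 <1
  x=-2.542: |R|=1.06484 >1
  x=-2.473: |R|=1.01908 >1
Stable set (-2.4444, 0).

left endpoint -2.4444.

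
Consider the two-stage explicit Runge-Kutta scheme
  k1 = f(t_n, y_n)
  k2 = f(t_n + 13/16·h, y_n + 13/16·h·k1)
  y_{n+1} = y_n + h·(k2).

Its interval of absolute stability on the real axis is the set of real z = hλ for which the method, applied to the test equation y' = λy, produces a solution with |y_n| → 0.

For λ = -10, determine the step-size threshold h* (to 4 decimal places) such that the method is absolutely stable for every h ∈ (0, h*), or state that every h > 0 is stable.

(-1.2308,0); λ=-10 ⇒ h* = (16/13)/10 = 0.1231.

Test eqn y'=λy, z=hλ:
  k1=λy_n ⇒ h·k1=z·y_n;  k2=λ(1+13/16z)y_n ⇒ h·k2=z(1+13/16z)y_n
  y_{n+1}/y_n = 1 + z(1+13/16z) = 1 + z + 13/16z²
  R(z) = 1 + z + 13/16z².

Boundary: |R(x)|=1, x<0.
x=-0.48: |R|=0.7072
R=1: x+13/16x²=0 ⇒ x=−16/13=-1.2308; min R=1−1/(4·13/16)=0.6923>−1
Confirm numerically:
  x=-1.210: |R|=0.97958 <1
  x=-1.083: |R|=0.86997 <1
  x=-0.757: |R|=0.70860 <1
  x=-0.677: |R|=0.69539 <1
  x=-1.709: |R|=1.66405 >1
  x=-1.335: |R|=1.11306 >1
Stable set (-1.2308, 0).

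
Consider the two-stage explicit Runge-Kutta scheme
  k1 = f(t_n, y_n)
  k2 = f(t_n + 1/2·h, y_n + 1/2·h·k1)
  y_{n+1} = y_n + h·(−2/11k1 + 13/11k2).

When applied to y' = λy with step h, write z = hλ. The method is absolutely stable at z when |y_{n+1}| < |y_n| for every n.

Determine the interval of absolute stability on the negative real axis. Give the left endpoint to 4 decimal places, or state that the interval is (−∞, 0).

Test eqn y'=λy, z=hλ:
  k1=λy_n ⇒ h·k1=z·y_n;  k2=λ(1+1/2z)y_n ⇒ h·k2=z(1+1/2z)y_n
  y_{n+1}/y_n = 1 − 2/11z + 13/11z(1+1/2z) = 1 + z + 13/22z²
  R(z) = 1 + z + 13/22z².

Need |R(x)|<1, x<0.
x=-1.14: |R|=0.6279
R=1: x+13/22x²=0 ⇒ x=−22/13=-1.6923; min R=1−1/(4·13/22)=0.5769>−1
Confirm numerically:
  x=-1.535: |R|=0.85731 <1
  x=-1.388: |R|=0.75041 <1
  x=-0.750: |R|=0.58239 <1
  x=-2.026: |R|=1.39949 >1
  x=-1.897: |R|=1.22945 >1
So |R|<1 on (-1.6923, 0).

(-1.6923, 0).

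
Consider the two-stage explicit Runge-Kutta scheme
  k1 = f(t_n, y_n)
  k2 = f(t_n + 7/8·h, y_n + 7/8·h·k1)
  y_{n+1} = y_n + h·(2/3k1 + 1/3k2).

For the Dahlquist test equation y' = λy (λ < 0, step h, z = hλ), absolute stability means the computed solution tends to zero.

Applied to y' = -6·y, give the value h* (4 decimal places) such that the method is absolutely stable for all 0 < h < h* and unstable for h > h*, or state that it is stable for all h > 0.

(-3.4286,0); λ=-6 ⇒ h* = (24/7)/6 = 0.5714.

Test eqn y'=λy, z=hλ:
  k1=λy_n ⇒ h·k1=z·y_n;  k2=λ(1+7/8z)y_n ⇒ h·k2=z(1+7/8z)y_n
  y_{n+1}/y_n = 1 + 2/3z + 1/3z(1+7/8z) = 1 + z + 7/24z²
  ⇒ R(z) = 1 + z + 7/24z².

Boundary: |R(x)|=1, x<0.
x=-0.35: |R|=0.6857
R=1: x+7/24x²=0 ⇒ x=−24/7=-3.4286; min R=1−1/(4·7/24)=0.1429>−1
Confirm numerically:
  x=-3.091: |R|=0.69567 <1
  x=-1.953: |R|=0.15948 <1
  x=-1.905: |R|=0.15347 <1
  x=-3.910: |R|=1.54903 >1
  x=-3.537: |R|=1.11186 >1
Stable set (-3.4286, 0).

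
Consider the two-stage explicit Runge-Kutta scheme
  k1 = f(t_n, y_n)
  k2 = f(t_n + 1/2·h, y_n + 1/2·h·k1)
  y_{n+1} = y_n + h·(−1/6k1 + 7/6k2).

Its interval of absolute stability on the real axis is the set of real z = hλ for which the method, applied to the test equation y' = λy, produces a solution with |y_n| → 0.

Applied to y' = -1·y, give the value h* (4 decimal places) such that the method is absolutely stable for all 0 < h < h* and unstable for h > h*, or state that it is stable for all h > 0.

(-1.7143,0); λ=-1 ⇒ h* = (12/7)/1 = 1.7143.

On y'=λy, z=hλ:
  k1=λy_n ⇒ h·k1=z·y_n;  k2=λ(1+1/2z)y_n ⇒ h·k2=z(1+1/2z)y_n
  y_{n+1}/y_n = 1 − 1/6z + 7/6z(1+1/2z) = 1 + z + 7/12z²
  Hence R(z) = 1 + z + 7/12z².

Need |R(x)|<1, x<0.
x=-1.17: |R|=0.6285
R=1: x+7/12x²=0 ⇒ x=−12/7=-1.7143; min R=1−1/(4·7/12)=0.5714>−1
Confirm numerically:
  x=-1.468: |R|=0.78910 <1
  x=-1.253: |R|=0.66284 <1
  x=-1.243: |R|=0.65828 <1
  x=-2.096: |R|=1.46671 >1
  x=-1.864: |R|=1.16279 >1
  x=-1.818: |R|=1.10999 >1
Stable set (-1.7143, 0).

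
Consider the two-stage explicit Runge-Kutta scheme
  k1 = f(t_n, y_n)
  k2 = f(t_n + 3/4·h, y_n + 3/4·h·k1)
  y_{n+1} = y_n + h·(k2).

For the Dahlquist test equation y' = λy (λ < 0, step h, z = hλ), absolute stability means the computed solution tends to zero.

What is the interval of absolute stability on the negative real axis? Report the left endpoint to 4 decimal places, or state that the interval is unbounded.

On y'=λy, z=hλ:
  k1=λy_n ⇒ h·k1=z·y_n;  k2=λ(1+3/4z)y_n ⇒ h·k2=z(1+3/4z)y_n
  y_{n+1}/y_n = 1 + z(1+3/4z) = 1 + z + 3/4z²
  Hence R(z) = 1 + z + 3/4z².

Solve |R(x)|<1 on ℝ⁻.
x=-1.08: |R|=0.7948
R=1: x+3/4x²=0 ⇒ x=−4/3=-1.3333; min R=1−1/(4·3/4)=0.6667>−1
Confirm numerically:
  x=-1.196: |R|=0.87681 <1
  x=-0.674: |R|=0.66671 <1
  x=-0.578: |R|=0.67256 <1
  x=-1.927: |R|=1.85800 >1
  x=-1.919: |R|=1.84292 >1
Stable set (-1.3333, 0).

(-1.3333, 0).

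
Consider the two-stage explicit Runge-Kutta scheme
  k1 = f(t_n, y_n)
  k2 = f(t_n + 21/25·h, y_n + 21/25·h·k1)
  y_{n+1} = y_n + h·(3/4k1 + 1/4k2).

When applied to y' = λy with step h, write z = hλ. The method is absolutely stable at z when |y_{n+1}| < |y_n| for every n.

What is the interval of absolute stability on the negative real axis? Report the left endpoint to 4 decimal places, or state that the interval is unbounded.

(-4.7619, 0).

Set f=λy, z=hλ:
  k1=λy_n ⇒ h·k1=z·y_n;  k2=λ(1+21/25z)y_n ⇒ h·k2=z(1+21/25z)y_n
  y_{n+1}/y_n = 1 + 3/4z + 1/4z(1+21/25z) = 1 + z + 21/100z²
  ⇒ R(z) = 1 + z + 21/100z².

Find x<0 with |R(x)|<1.
x=-0.97: |R|=0.2276
R=1: x+21/100x²=0 ⇒ x=−100/21=-4.7619; min R=1−1/(4·21/100)=-0.1905>−1
Confirm numerically:
  x=-4.077: |R|=0.41361 <1
  x=-3.753: |R|=0.20485 <1
  x=-2.958: |R|=0.12055 <1
  x=-2.413: |R|=0.19026 <1
  x=-5.341: |R|=1.64952 >1
  x=-5.152: |R|=1.42205 >1
  x=-5.019: |R|=1.27098 >1
So |R|<1 on (-4.7619, 0).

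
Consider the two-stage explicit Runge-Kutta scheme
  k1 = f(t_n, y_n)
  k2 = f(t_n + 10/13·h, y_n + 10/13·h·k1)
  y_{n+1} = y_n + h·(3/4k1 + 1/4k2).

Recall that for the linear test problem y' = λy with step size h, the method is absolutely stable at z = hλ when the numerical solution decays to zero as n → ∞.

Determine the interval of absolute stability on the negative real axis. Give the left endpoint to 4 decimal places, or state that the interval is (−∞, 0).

On y'=λy, z=hλ:
  k1=λy_n ⇒ h·k1=z·y_n;  k2=λ(1+10/13z)y_n ⇒ h·k2=z(1+10/13z)y_n
  y_{n+1}/y_n = 1 + 3/4z + 1/4z(1+10/13z) = 1 + z + 5/26z²
  Hence R(z) = 1 + z + 5/26z².

Solve |R(x)|<1 on ℝ⁻.
x=-0.49: |R|=0.5562
R=1: x+5/26x²=0 ⇒ x=−26/5=-5.2000; min R=1−1/(4·5/26)=-0.3000>−1
Confirm numerically:
  x=-4.676: |R|=0.52880 <1
  x=-3.898: |R|=0.02400 <1
  x=-2.447: |R|=0.29550 <1
  x=-2.404: |R|=0.29261 <1
  x=-5.766: |R|=1.62761 >1
  x=-5.483: |R|=1.29840 >1
  x=-5.444: |R|=1.25545 >1
So |R|<1 on (-5.2000, 0).

(-5.2000, 0).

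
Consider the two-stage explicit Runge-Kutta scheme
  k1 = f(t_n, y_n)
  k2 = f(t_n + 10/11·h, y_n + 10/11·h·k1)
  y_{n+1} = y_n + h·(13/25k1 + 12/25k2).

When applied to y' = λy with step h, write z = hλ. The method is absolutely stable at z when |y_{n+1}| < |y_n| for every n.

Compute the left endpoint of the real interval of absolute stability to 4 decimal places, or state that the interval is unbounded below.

Test eqn y'=λy, z=hλ:
  k1=λy_n ⇒ h·k1=z·y_n;  k2=λ(1+10/11z)y_n ⇒ h·k2=z(1+10/11z)y_n
  y_{n+1}/y_n = 1 + 13/25z + 12/25z(1+10/11z) = 1 + z + 24/55z²
  so R(z) = 1 + z + 24/55z².

Need |R(x)|<1, x<0.
x=-1.02: |R|=0.4340
R=1: x+24/55x²=0 ⇒ x=−55/24=-2.2917; min R=1−1/(4·24/55)=0.4271>−1
Confirm numerically:
  x=-2.267: |R|=0.97560 <1
  x=-1.719: |R|=0.57044 <1
  x=-1.181: |R|=0.42762 <1
  x=-2.718: |R|=1.50565 >1
  x=-2.595: |R|=1.34348 >1
Stable set (-2.2917, 0).

z* = -2.2917.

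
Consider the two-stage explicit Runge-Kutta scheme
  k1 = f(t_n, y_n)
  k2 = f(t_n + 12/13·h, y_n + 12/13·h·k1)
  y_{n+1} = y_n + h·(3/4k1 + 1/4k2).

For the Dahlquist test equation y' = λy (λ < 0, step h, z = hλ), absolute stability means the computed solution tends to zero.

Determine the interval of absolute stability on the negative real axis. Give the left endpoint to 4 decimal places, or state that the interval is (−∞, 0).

Set f=λy, z=hλ:
  k1=λy_n ⇒ h·k1=z·y_n;  k2=λ(1+12/13z)y_n ⇒ h·k2=z(1+12/13z)y_n
  y_{n+1}/y_n = 1 + 3/4z + 1/4z(1+12/13z) = 1 + z + 3/13z²
  ⇒ R(z) = 1 + z + 3/13z².

Boundary: |R(x)|=1, x<0.
x=-1.17: |R|=0.1459
R=1: x+3/13x²=0 ⇒ x=−13/3=-4.3333; min R=1−1/(4·3/13)=-0.0833>−1
Confirm numerically:
  x=-3.756: |R|=0.49959 <1
  x=-3.684: |R|=0.44797 <1
  x=-3.449: |R|=0.29614 <1
  x=-4.830: |R|=1.55359 >1
  x=-4.529: |R|=1.20450 >1
Stable set (-4.3333, 0).

z∈(-4.3333,0).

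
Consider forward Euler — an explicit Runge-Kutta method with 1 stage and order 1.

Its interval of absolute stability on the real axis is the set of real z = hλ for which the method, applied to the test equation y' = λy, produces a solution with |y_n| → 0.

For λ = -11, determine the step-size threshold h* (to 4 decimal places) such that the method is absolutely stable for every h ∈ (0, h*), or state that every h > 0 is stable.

(-2.0000,0); λ=-11 ⇒ h* = 0.1818.

On y'=λy, z=hλ:
  order 1, 1-stage ⇒ R(z)=1+z
  (e.g. R(-1.37)=-0.37000, |R|=0.37000)

Find x<0 with |R(x)|<1.
x=-1.37: |R|=0.3700
|R(-2.15)|=1.1500 |R(-1.41)|=0.4100 |R(-0.94)|=0.0600
Bisect:
  x_lo=-2.6579 |R|=1.6579  x_hi=-0.1546 |R|=0.8454
  mid=-1.40622 |R|=0.40622 →hi
  mid=-2.03204 |R|=1.03204 →lo
  mid=-1.71913 |R|=0.71913 →hi
  mid=-1.87559 |R|=0.87559 →hi
  mid=-1.95382 |R|=0.95382 →hi
  mid=-1.99293 |R|=0.99293 →hi
  mid=-2.01249 |R|=1.01249 →lo
  ...
  [-2.00011,-1.99996] ⇒ x*=-2.0000
Interval (-2.0000, 0).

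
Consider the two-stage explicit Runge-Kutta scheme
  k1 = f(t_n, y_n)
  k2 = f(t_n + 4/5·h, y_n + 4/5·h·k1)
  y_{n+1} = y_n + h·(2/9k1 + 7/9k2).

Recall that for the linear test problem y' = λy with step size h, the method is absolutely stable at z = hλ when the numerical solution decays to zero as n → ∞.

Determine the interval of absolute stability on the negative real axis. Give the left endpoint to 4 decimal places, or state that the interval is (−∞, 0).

On y'=λy, z=hλ:
  k1=λy_n ⇒ h·k1=z·y_n;  k2=λ(1+4/5z)y_n ⇒ h·k2=z(1+4/5z)y_n
  y_{n+1}/y_n = 1 + 2/9z + 7/9z(1+4/5z) = 1 + z + 28/45z²
  Hence R(z) = 1 + z + 28/45z².

Find x<0 with |R(x)|<1.
x=-1.73: |R|=1.1322
R=1: x+28/45x²=0 ⇒ x=−45/28=-1.6071; min R=1−1/(4·28/45)=0.5982>−1
Confirm numerically:
  x=-1.494: |R|=0.89482 <1
  x=-1.230: |R|=0.71136 <1
  x=-1.155: |R|=0.67506 <1
  x=-1.002: |R|=0.62271 <1
  x=-2.136: |R|=1.70289 >1
  x=-1.789: |R|=1.20244 >1
Interval (-1.6071, 0).

z∈(-1.6071,0).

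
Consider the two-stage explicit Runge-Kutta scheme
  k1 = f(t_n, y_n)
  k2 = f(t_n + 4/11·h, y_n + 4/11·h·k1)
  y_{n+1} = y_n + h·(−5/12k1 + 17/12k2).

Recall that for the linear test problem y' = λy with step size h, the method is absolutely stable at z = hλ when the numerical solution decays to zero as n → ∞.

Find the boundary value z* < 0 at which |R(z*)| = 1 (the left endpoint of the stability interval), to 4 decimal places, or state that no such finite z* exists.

left endpoint -1.9412.

Set f=λy, z=hλ:
  k1=λy_n ⇒ h·k1=z·y_n;  k2=λ(1+4/11z)y_n ⇒ h·k2=z(1+4/11z)y_n
  y_{n+1}/y_n = 1 − 5/12z + 17/12z(1+4/11z) = 1 + z + 17/33z²
  R(z) = 1 + z + 17/33z².

Need |R(x)|<1, x<0.
x=-1.41: |R|=0.6142
R=1: x+17/33x²=0 ⇒ x=−33/17=-1.9412; min R=1−1/(4·17/33)=0.5147>−1
Confirm numerically:
  x=-1.579: |R|=0.70540 <1
  x=-1.410: |R|=0.61417 <1
  x=-1.048: |R|=0.51779 <1
  x=-2.235: |R|=1.33830 >1
  x=-1.986: |R|=1.04586 >1
Interval (-1.9412, 0).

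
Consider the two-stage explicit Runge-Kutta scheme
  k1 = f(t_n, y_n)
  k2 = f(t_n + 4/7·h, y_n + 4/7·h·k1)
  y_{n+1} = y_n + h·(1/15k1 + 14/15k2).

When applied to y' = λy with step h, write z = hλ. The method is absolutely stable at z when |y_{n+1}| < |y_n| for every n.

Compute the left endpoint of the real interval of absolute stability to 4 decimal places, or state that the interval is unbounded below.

left endpoint -1.8750.

With y'=λy (z=hλ):
  k1=λy_n ⇒ h·k1=z·y_n;  k2=λ(1+4/7z)y_n ⇒ h·k2=z(1+4/7z)y_n
  y_{n+1}/y_n = 1 + 1/15z + 14/15z(1+4/7z) = 1 + z + 8/15z²
  R(z) = 1 + z + 8/15z².

Boundary: |R(x)|=1, x<0.
x=-0.77: |R|=0.5462
R=1: x+8/15x²=0 ⇒ x=−15/8=-1.8750; min R=1−1/(4·8/15)=0.5312>−1
Confirm numerically:
  x=-1.689: |R|=0.83245 <1
  x=-1.489: |R|=0.69346 <1
  x=-0.752: |R|=0.54960 <1
  x=-2.369: |R|=1.62415 >1
  x=-2.052: |R|=1.19371 >1
Interval (-1.8750, 0).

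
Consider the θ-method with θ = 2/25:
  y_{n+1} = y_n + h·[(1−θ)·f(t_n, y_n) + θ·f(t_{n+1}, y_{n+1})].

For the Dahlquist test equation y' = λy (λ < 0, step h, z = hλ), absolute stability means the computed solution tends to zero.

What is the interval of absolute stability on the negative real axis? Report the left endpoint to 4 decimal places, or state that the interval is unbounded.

Set f=λy, z=hλ:
  y_{n+1} = y_n + z·[23/25·y_n + 2/25·y_{n+1}] ⇒ (1 − 2/25z)y_{n+1} = (1 + 23/25z)y_n
  ⇒ R(z) = (1 + 23/25z)/(1 − 2/25z).

Need |R(x)|<1, x<0.
x=-1.66: |R|=0.4654
R=−1: 1+23/25x = −1+2/25x ⇒ -21/25x=2 ⇒ x=2/(-21/25)=-2.3810
Confirm numerically:
  x=-2.078: |R|=0.78179 <1
  x=-1.815: |R|=0.58488 <1
  x=-1.664: |R|=0.46851 <1
  x=-1.515: |R|=0.35123 <1
  x=-2.723: |R|=1.23593 >1
  x=-2.646: |R|=1.18374 >1
Stable set (-2.3810, 0).

(-2.3810, 0).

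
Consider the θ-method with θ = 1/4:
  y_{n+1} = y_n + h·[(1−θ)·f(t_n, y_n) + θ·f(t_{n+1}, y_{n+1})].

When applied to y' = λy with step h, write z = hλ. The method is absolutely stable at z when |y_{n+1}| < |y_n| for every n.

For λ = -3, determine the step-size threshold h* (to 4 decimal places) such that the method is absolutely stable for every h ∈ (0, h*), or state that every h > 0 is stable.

On y'=λy, z=hλ:
  y_{n+1} = y_n + z·[3/4·y_n + 1/4·y_{n+1}] ⇒ (1 − 1/4z)y_{n+1} = (1 + 3/4z)y_n
  R(z) = (1 + 3/4z)/(1 − 1/4z).

Solve |R(x)|<1 on ℝ⁻.
x=-0.39: |R|=0.6446
R=−1: 1+3/4x = −1+1/4x ⇒ -1/2x=2 ⇒ x=2/(-1/2)=-4.0000
Confirm numerically:
  x=-3.182: |R|=0.77221 <1
  x=-2.273: |R|=0.44939 <1
  x=-2.089: |R|=0.37231 <1
  x=-1.925: |R|=0.29958 <1
  x=-4.537: |R|=1.12581 >1
  x=-4.507: |R|=1.11920 >1
  x=-4.068: |R|=1.01686 >1
Stable set (-4.0000, 0).

(-4.0000,0); λ=-3 ⇒ h* = (4)/3 = 1.3333.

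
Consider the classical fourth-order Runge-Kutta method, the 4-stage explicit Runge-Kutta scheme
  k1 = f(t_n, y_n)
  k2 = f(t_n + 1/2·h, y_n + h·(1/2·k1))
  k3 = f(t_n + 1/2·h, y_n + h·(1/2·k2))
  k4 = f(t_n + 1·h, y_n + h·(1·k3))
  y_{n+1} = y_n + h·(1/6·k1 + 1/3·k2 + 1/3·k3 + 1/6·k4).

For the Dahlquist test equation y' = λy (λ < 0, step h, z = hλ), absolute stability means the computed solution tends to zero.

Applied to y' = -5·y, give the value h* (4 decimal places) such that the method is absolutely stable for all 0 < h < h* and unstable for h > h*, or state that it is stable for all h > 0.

Test eqn y'=λy, z=hλ:
  order 4, 4-stage ⇒ R(z)=1+z+z^2/2+z^3/6+z^4/24
  (e.g. R(-0.67)=0.51272, |R|=0.51272)

Find x<0 with |R(x)|<1.
x=-0.67: |R|=0.5127
|R(-2.93)|=1.2410 |R(-2.33)|=0.5043 |R(-0.55)|=0.5773
Bisect:
  x_lo=-3.2383 |R|=1.9273  x_hi=-0.3059 |R|=0.7365
  mid=-1.77211 |R|=0.28148 →hi
  mid=-2.50523 |R|=0.65358 →hi
  mid=-2.87178 |R|=1.13843 →lo
  mid=-2.68851 |R|=0.86362 →hi
  mid=-2.78015 |R|=0.99227 →hi
  mid=-2.82597 |R|=1.06307 →lo
  mid=-2.80306 |R|=1.02711 →lo
  mid=-2.79160 |R|=1.00955 →lo
  mid=-2.78587 |R|=1.00087 →lo
  mid=-2.78301 |R|=0.99656 →hi
  ...
  [-2.78534,-2.78516] ⇒ x*=-2.7853
So |R|<1 on (-2.7853, 0).

(-2.7853,0); λ=-5 ⇒ h* = 0.5571.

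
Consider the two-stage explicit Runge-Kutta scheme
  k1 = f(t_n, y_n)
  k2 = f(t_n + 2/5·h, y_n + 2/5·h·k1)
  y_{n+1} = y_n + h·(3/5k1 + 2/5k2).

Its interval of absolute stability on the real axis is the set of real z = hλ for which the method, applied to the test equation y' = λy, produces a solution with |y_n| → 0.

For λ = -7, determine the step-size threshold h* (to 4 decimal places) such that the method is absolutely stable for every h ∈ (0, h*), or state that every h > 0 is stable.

Test eqn y'=λy, z=hλ:
  k1=λy_n ⇒ h·k1=z·y_n;  k2=λ(1+2/5z)y_n ⇒ h·k2=z(1+2/5z)y_n
  y_{n+1}/y_n = 1 + 3/5z + 2/5z(1+2/5z) = 1 + z + 4/25z²
  Hence R(z) = 1 + z + 4/25z².

Boundary: |R(x)|=1, x<0.
x=-1.38: |R|=0.0753
R=1: x+4/25x²=0 ⇒ x=−25/4=-6.2500; min R=1−1/(4·4/25)=-0.5625>−1
Confirm numerically:
  x=-5.835: |R|=0.61256 <1
  x=-4.603: |R|=0.21298 <1
  x=-4.111: |R|=0.40695 <1
  x=-3.576: |R|=0.52996 <1
  x=-6.741: |R|=1.52957 >1
  x=-6.617: |R|=1.38855 >1
  x=-6.574: |R|=1.34080 >1
So |R|<1 on (-6.2500, 0).

(-6.2500,0); λ=-7 ⇒ h* = (25/4)/7 = 0.8929.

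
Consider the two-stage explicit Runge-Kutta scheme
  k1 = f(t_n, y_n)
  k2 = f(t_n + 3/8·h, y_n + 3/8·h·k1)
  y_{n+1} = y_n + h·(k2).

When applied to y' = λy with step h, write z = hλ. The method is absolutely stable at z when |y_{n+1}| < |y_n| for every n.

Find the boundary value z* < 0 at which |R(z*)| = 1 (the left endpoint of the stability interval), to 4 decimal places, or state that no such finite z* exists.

z* = -2.6667.

On y'=λy, z=hλ:
  k1=λy_n ⇒ h·k1=z·y_n;  k2=λ(1+3/8z)y_n ⇒ h·k2=z(1+3/8z)y_n
  y_{n+1}/y_n = 1 + z(1+3/8z) = 1 + z + 3/8z²
  R(z) = 1 + z + 3/8z².

Need |R(x)|<1, x<0.
x=-0.78: |R|=0.4481
R=1: x+3/8x²=0 ⇒ x=−8/3=-2.6667; min R=1−1/(4·3/8)=0.3333>−1
Confirm numerically:
  x=-1.988: |R|=0.49405 <1
  x=-1.678: |R|=0.37788 <1
  x=-1.671: |R|=0.37609 <1
  x=-3.265: |R|=1.73258 >1
  x=-3.042: |R|=1.42816 >1
  x=-2.955: |R|=1.31951 >1
So |R|<1 on (-2.6667, 0).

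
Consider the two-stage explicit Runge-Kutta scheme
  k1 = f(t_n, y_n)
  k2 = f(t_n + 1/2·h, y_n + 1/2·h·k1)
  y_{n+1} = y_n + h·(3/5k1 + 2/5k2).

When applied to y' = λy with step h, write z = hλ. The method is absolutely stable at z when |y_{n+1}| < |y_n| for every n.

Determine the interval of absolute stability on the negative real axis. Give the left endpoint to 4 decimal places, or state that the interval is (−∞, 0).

On y'=λy, z=hλ:
  k1=λy_n ⇒ h·k1=z·y_n;  k2=λ(1+1/2z)y_n ⇒ h·k2=z(1+1/2z)y_n
  y_{n+1}/y_n = 1 + 3/5z + 2/5z(1+1/2z) = 1 + z + 1/5z²
  so R(z) = 1 + z + 1/5z².

Boundary: |R(x)|=1, x<0.
x=-1.54: |R|=0.0657
R=1: x+1/5x²=0 ⇒ x=−5=-5.0000; min R=1−1/(4·1/5)=-0.2500>−1
Confirm numerically:
  x=-4.942: |R|=0.94267 <1
  x=-4.826: |R|=0.83206 <1
  x=-2.957: |R|=0.20823 <1
  x=-2.356: |R|=0.24585 <1
  x=-5.255: |R|=1.26800 >1
  x=-5.179: |R|=1.18541 >1
Interval (-5.0000, 0).

(-5.0000, 0).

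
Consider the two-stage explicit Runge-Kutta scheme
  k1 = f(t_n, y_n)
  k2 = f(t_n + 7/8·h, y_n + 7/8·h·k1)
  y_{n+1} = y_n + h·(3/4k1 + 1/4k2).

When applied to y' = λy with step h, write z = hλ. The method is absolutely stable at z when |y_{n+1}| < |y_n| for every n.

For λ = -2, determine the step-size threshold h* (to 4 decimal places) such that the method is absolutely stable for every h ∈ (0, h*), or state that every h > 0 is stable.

(-4.5714,0); λ=-2 ⇒ h* = (32/7)/2 = 2.2857.

Test eqn y'=λy, z=hλ:
  k1=λy_n ⇒ h·k1=z·y_n;  k2=λ(1+7/8z)y_n ⇒ h·k2=z(1+7/8z)y_n
  y_{n+1}/y_n = 1 + 3/4z + 1/4z(1+7/8z) = 1 + z + 7/32z²
  so R(z) = 1 + z + 7/32z².

Boundary: |R(x)|=1, x<0.
x=-0.78: |R|=0.3531
R=1: x+7/32x²=0 ⇒ x=−32/7=-4.5714; min R=1−1/(4·7/32)=-0.1429>−1
Confirm numerically:
  x=-4.061: |R|=0.54656 <1
  x=-3.750: |R|=0.32617 <1
  x=-3.405: |R|=0.13119 <1
  x=-5.155: |R|=1.65807 >1
  x=-5.070: |R|=1.55295 >1
  x=-4.987: |R|=1.45335 >1
Stable set (-4.5714, 0).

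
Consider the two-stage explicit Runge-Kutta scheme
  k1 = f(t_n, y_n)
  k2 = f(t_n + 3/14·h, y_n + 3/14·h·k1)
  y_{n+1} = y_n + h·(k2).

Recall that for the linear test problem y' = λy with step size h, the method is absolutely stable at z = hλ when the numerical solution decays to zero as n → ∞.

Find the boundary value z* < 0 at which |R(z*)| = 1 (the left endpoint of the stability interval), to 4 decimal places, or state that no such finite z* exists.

On y'=λy, z=hλ:
  k1=λy_n ⇒ h·k1=z·y_n;  k2=λ(1+3/14z)y_n ⇒ h·k2=z(1+3/14z)y_n
  y_{n+1}/y_n = 1 + z(1+3/14z) = 1 + z + 3/14z²
  ⇒ R(z) = 1 + z + 3/14z².

Need |R(x)|<1, x<0.
x=-1.6: |R|=0.0514
R=1: x+3/14x²=0 ⇒ x=−14/3=-4.6667; min R=1−1/(4·3/14)=-0.1667>−1
Confirm numerically:
  x=-4.381: |R|=0.73182 <1
  x=-4.146: |R|=0.53742 <1
  x=-4.029: |R|=0.44947 <1
  x=-1.962: |R|=0.13712 <1
  x=-5.213: |R|=1.61029 >1
  x=-4.892: |R|=1.23621 >1
Stable set (-4.6667, 0).

left endpoint -4.6667.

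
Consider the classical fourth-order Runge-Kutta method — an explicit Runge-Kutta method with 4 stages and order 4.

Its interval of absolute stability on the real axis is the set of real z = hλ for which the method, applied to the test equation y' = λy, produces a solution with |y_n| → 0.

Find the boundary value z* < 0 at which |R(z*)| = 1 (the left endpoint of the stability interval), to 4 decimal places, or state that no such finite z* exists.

On y'=λy, z=hλ:
  order 4, 4-stage ⇒ R(z)=1+z+z^2/2+z^3/6+z^4/24
  (e.g. R(-1.35)=0.28958, |R|=0.28958)

Need |R(x)|<1, x<0.
x=-1.35: |R|=0.2896
|R(-3.09)|=1.5654 |R(-2.53)|=0.6786 |R(-1.13)|=0.3359
Bisect:
  x_lo=-3.2377 |R|=1.9256  x_hi=-0.2048 |R|=0.8148
  mid=-1.72122 |R|=0.27591 →hi
  mid=-2.47945 |R|=0.62865 →hi
  mid=-2.85856 |R|=1.11620 →lo
  mid=-2.66900 |R|=0.83837 →hi
  mid=-2.76378 |R|=0.96805 →hi
  mid=-2.81117 |R|=1.03972 →lo
  mid=-2.78748 |R|=1.00330 →lo
  mid=-2.77563 |R|=0.98553 →hi
  mid=-2.78155 |R|=0.99438 →hi
  mid=-2.78452 |R|=0.99883 →hi
  ...
  [-2.78544,-2.78526] ⇒ x*=-2.7853
Interval (-2.7853, 0).

left endpoint -2.7853.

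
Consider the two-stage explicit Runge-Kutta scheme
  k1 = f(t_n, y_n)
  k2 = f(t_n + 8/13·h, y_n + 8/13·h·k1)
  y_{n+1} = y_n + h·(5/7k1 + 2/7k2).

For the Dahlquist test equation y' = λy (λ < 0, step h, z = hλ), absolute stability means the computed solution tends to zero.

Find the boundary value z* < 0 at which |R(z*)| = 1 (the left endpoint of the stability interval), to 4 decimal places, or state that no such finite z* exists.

Test eqn y'=λy, z=hλ:
  k1=λy_n ⇒ h·k1=z·y_n;  k2=λ(1+8/13z)y_n ⇒ h·k2=z(1+8/13z)y_n
  y_{n+1}/y_n = 1 + 5/7z + 2/7z(1+8/13z) = 1 + z + 16/91z²
  R(z) = 1 + z + 16/91z².

Boundary: |R(x)|=1, x<0.
x=-0.7: |R|=0.3862
R=1: x+16/91x²=0 ⇒ x=−91/16=-5.6875; min R=1−1/(4·16/91)=-0.4219>−1
Confirm numerically:
  x=-5.181: |R|=0.53861 <1
  x=-3.620: |R|=0.31593 <1
  x=-2.970: |R|=0.41907 <1
  x=-2.798: |R|=0.42151 <1
  x=-5.831: |R|=1.14712 >1
  x=-5.789: |R|=1.10331 >1
So |R|<1 on (-5.6875, 0).

z* = -5.6875.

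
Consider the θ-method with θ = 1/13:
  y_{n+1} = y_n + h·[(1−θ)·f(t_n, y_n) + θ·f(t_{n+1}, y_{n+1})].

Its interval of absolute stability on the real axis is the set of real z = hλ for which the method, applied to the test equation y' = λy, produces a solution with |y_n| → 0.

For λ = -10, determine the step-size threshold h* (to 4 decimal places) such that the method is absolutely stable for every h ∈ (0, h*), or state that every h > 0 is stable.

On y'=λy, z=hλ:
  y_{n+1} = y_n + z·[12/13·y_n + 1/13·y_{n+1}] ⇒ (1 − 1/13z)y_{n+1} = (1 + 12/13z)y_n
  ⇒ R(z) = (1 + 12/13z)/(1 − 1/13z).

Find x<0 with |R(x)|<1.
x=-1.73: |R|=0.5268
R=−1: 1+12/13x = −1+1/13x ⇒ -11/13x=2 ⇒ x=2/(-11/13)=-2.3636
Confirm numerically:
  x=-2.091: |R|=0.80127 <1
  x=-1.660: |R|=0.47203 <1
  x=-1.355: |R|=0.22710 <1
  x=-1.139: |R|=0.04725 <1
  x=-2.742: |R|=1.26439 >1
  x=-2.605: |R|=1.17014 >1
So |R|<1 on (-2.3636, 0).

(-2.3636,0); λ=-10 ⇒ h* = (26/11)/10 = 0.2364.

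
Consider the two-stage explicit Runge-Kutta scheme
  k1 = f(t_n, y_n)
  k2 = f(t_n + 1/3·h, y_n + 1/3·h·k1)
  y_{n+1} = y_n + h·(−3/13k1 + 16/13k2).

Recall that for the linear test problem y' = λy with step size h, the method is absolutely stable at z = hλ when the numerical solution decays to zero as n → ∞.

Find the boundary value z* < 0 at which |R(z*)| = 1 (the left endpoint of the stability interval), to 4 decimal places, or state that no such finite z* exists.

With y'=λy (z=hλ):
  k1=λy_n ⇒ h·k1=z·y_n;  k2=λ(1+1/3z)y_n ⇒ h·k2=z(1+1/3z)y_n
  y_{n+1}/y_n = 1 − 3/13z + 16/13z(1+1/3z) = 1 + z + 16/39z²
  R(z) = 1 + z + 16/39z².

Need |R(x)|<1, x<0.
x=-1.73: |R|=0.4979
R=1: x+16/39x²=0 ⇒ x=−39/16=-2.4375; min R=1−1/(4·16/39)=0.3906>−1
Confirm numerically:
  x=-2.330: |R|=0.89724 <1
  x=-2.038: |R|=0.66598 <1
  x=-0.991: |R|=0.41191 <1
  x=-3.004: |R|=1.69816 >1
  x=-2.721: |R|=1.31647 >1
  x=-2.520: |R|=1.08529 >1
Stable set (-2.4375, 0).

left endpoint -2.4375.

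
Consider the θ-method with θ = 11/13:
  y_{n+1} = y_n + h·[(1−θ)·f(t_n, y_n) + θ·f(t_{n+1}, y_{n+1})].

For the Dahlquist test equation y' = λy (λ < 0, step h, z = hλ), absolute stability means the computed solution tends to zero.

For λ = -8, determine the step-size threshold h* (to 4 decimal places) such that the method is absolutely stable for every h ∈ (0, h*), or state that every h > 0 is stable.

With y'=λy (z=hλ):
  y_{n+1} = y_n + z·[2/13·y_n + 11/13·y_{n+1}] ⇒ (1 − 11/13z)y_{n+1} = (1 + 2/13z)y_n
  Hence R(z) = (1 + 2/13z)/(1 − 11/13z).

Solve |R(x)|<1 on ℝ⁻.
x=-1.04: |R|=0.4468
x=-2: |R|=0.2571
x=-10: |R|=0.0569
x=-100: |R|=0.1680
θ=11/13≥1/2 ⇒ |1+2/13x|<|1−11/13x| ∀x<0 ⇒ interval (−∞,0).

interval (−∞, 0). Any h>0 works for λ=-8.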